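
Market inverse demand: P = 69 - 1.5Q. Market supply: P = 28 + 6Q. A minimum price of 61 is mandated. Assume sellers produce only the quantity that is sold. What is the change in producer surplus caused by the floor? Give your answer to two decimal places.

1.01

Without the control, 69 - 1.5Q = 28 + 6Q so Q* = 5.4667 and P* = 60.8.
At the floor price 61, quantity demanded is (69 - 61)/1.5 = 5.3333; demand is the short side, so Q = 5.3333 trades at P = 61.
PS goes from (1/2)(5.4667)(32.8) = 89.6533 to 90.6667 (computed as (61 - 28)(5.3333) - (1/2)(6)(5.3333)^2), a change of 1.0133.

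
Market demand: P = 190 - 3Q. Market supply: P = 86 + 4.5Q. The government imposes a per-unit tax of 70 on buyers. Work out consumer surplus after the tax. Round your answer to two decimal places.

30.83

Without the tax, 190 - 3Q = 86 + 4.5Q so Q* = 13.8667 and P* = 148.4.
A tax on buyers shifts demand down by 70: (190 - 70) - 3Q = 86 + 4.5Q, so Q_t = 4.5333. Buyers pay P_b = 176.4; sellers receive P_s = P_b - 70 = 106.4.
Consumer surplus is the triangle under demand above P_b: (1/2)(4.5333)(190 - 176.4) = 30.8267.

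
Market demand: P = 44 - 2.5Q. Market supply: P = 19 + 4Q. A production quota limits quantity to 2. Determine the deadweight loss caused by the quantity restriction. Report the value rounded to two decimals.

11.08

Unrestricted equilibrium: Q* = (44 - 19)/(2.5 + 4) = 3.8462.
At Q = 2 the demand price is 44 - 2.5(2) = 39 and the supply price is 19 + 4(2) = 27.
DWL = (1/2)(gap between curves at 2) x (Q* - 2) = (1/2)(12)(1.8462) = 11.0769.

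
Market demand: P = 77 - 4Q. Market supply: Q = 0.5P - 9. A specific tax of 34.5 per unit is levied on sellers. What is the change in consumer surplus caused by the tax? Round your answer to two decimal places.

Rewriting supply in inverse form: P = 18 + 2Q.
Without the tax, 77 - 4Q = 18 + 2Q so Q* = 9.8333 and P* = 37.6667.
A tax on sellers shifts supply up by 34.5: 77 - 4Q = 18 + 2Q + 34.5, so Q_t = 4.0833. Buyers pay P_b = 60.6667; sellers receive P_s = P_b - 34.5 = 26.1667.
Consumers lose the trapezoid between P* and P_b out to Q_t plus the triangle from Q_t to Q*: change in CS = 33.3472 - 193.3889 = -160.0417.

-160.04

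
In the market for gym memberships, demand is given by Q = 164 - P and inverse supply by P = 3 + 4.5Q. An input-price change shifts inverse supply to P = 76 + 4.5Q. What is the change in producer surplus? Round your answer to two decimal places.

Rewriting demand in inverse form: P = 164 - Q.
Initial equilibrium: Q_0 = 29.2727, P_0 = 134.7273; CS_0 = (1/2)(29.2727)(29.2727) = 428.4463, PS_0 = (1/2)(29.2727)(131.7273) = 1928.0083.
New equilibrium: 164 - Q = 76 + 4.5Q gives Q_1 = 16, P_1 = 148; CS_1 = 128, PS_1 = 576.
Change in producer surplus = 576 - 1928.0083 = -1352.0083.

-1352.01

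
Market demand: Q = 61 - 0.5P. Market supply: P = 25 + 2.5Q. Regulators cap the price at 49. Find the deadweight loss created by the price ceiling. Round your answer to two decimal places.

Rewriting demand in inverse form: P = 122 - 2Q.
Free-market equilibrium: 122 - 2Q = 25 + 2.5Q gives Q* = 21.5556, P* = 78.8889.
At the ceiling price 49, quantity supplied is (49 - 25)/2.5 = 9.6; supply is the short side, so Q = 9.6 trades at P = 49.
The lost-trades triangle has base Q* - 9.6 = 11.9556 and height equal to the gap between the curves at Q = 9.6, which is 102.8 - 49 = 53.8. DWL = (1/2)(11.9556)(53.8) = 321.6044.

321.60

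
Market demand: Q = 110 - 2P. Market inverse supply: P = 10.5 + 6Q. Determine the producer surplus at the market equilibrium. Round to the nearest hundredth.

140.61

Rewriting demand in inverse form: P = 55 - 0.5Q.
Equilibrium: 55 - 0.5Q = 10.5 + 6Q, so Q* = 6.8462 and P* = 51.5769.
PS is the area between P* and the supply curve from 0 to Q*: (1/2)(6.8462)(41.0769) = 140.6095.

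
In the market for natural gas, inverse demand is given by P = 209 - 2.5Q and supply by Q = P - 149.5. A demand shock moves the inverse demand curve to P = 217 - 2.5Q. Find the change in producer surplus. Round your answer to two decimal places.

Rewriting supply in inverse form: P = 149.5 + Q.
Initial equilibrium: Q_0 = 17, P_0 = 166.5; CS_0 = (1/2)(17)(42.5) = 361.25, PS_0 = (1/2)(17)(17) = 144.5.
New equilibrium: 217 - 2.5Q = 149.5 + Q gives Q_1 = 19.2857, P_1 = 168.7857; CS_1 = 464.9235, PS_1 = 185.9694.
Change in producer surplus = 185.9694 - 144.5 = 41.4694.

41.47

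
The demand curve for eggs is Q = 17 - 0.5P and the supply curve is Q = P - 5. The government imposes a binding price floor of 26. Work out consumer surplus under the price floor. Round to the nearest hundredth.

16.00

Rewriting demand in inverse form: P = 34 - 2Q.
Rewriting supply in inverse form: P = 5 + Q.
Without the control, 34 - 2Q = 5 + Q so Q* = 9.6667 and P* = 14.6667.
At P = 26, buyers demand (34 - 26)/2 = 4 while sellers would supply more, so the quantity traded is 4 at price 26.
CS is the triangle under demand above 26: (1/2)(4)(34 - 26) = 16.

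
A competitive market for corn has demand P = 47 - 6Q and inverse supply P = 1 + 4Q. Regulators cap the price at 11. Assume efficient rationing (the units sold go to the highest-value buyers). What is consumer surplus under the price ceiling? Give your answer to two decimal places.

71.25

Free-market equilibrium: 47 - 6Q = 1 + 4Q gives Q* = 4.6, P* = 19.4.
At P = 11, sellers supply (11 - 1)/4 = 2.5 while buyers want more, so the quantity traded is 2.5 at price 11.
The demand price at Q = 2.5 is 32. CS is the trapezoid between demand and 11 over [0, 2.5]: (1/2)[(47 - 11) + (32 - 11)](2.5) = 71.25.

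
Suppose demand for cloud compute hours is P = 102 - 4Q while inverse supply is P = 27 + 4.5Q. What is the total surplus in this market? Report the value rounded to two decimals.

330.88

Set 102 - 4Q = 27 + 4.5Q, which gives 75 = 8.5Q, so Q* = 8.8235 and P* = 102 - 4(8.8235) = 66.7059.
Total surplus is the full triangle between the curves from 0 to Q*: (1/2)(8.8235)(102 - 27) = 330.8824.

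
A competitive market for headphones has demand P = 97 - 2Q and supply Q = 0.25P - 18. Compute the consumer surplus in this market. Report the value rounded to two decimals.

17.36

Rewriting supply in inverse form: P = 72 + 4Q.
Set 97 - 2Q = 72 + 4Q, which gives 25 = 6Q, so Q* = 4.1667 and P* = 97 - 2(4.1667) = 88.6667.
Consumer surplus is the triangle under demand above P*: (1/2)(4.1667)(97 - 88.6667) = (1/2)(4.1667)(8.3333) = 17.3611.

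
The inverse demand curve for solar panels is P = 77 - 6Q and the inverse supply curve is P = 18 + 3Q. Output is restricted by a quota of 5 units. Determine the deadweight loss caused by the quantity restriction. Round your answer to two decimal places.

10.89

Unrestricted equilibrium: Q* = (77 - 18)/(6 + 3) = 6.5556.
At Q = 5 the demand price is 77 - 6(5) = 47 and the supply price is 18 + 3(5) = 33.
Deadweight loss is the triangle between the curves from 5 to 6.5556: (1/2)(47 - 33)(6.5556 - 5) = 10.8889.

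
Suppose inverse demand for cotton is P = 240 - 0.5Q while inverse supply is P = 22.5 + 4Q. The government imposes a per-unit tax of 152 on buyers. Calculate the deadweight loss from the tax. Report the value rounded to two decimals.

2567.11

Pre-tax equilibrium: 240 - 0.5Q = 22.5 + 4Q gives Q* = 48.3333, P* = 215.8333.
A tax on buyers shifts demand down by 152: (240 - 152) - 0.5Q = 22.5 + 4Q, so Q_t = 14.5556. Buyers pay P_b = 232.7222; sellers receive P_s = P_b - 152 = 80.7222.
Deadweight loss is the triangle between the curves from Q_t to Q*: (1/2)(48.3333 - 14.5556)(152) = 2567.1111.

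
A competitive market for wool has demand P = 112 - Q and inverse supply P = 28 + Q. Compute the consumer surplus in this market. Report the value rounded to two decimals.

882.00

Equilibrium: 112 - Q = 28 + Q, so Q* = 42 and P* = 70.
Consumer surplus is the triangle under demand above P*: (1/2)(42)(112 - 70) = (1/2)(42)(42) = 882.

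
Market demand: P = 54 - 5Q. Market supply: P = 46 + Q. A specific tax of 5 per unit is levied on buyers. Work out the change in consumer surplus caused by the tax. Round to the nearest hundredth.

Pre-tax equilibrium: 54 - 5Q = 46 + Q gives Q* = 1.3333, P* = 47.3333.
With the tax, buyers' net willingness to pay falls by 5: (54 - 5) - 5Q = 46 + Q, so Q_t = 0.5. Buyers pay P_b = 51.5; sellers receive P_s = P_b - 5 = 46.5.
Consumers lose the trapezoid between P* and P_b out to Q_t plus the triangle from Q_t to Q*: change in CS = 0.625 - 4.4444 = -3.8194.

-3.82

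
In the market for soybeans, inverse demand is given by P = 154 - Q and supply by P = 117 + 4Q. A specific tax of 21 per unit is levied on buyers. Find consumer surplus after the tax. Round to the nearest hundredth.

5.12

Without the tax, 154 - Q = 117 + 4Q so Q* = 7.4 and P* = 146.6.
With the tax, buyers' net willingness to pay falls by 21: (154 - 21) - Q = 117 + 4Q, so Q_t = 3.2. Buyers pay P_b = 150.8; sellers receive P_s = P_b - 21 = 129.8.
Consumer surplus is the triangle under demand above P_b: (1/2)(3.2)(154 - 150.8) = 5.12.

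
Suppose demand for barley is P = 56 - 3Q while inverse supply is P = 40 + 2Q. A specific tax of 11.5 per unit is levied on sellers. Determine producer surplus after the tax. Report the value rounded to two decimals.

Without the tax, 56 - 3Q = 40 + 2Q so Q* = 3.2 and P* = 46.4.
With the tax, sellers need 11.5 more per unit: 56 - 3Q = 40 + 2Q + 11.5, so Q_t = 0.9. Buyers pay P_b = 53.3; sellers receive P_s = P_b - 11.5 = 41.8.
PS = (1/2)(Q_t)(P_s - 40) = (1/2)(0.9)(1.8) = 0.81.

0.81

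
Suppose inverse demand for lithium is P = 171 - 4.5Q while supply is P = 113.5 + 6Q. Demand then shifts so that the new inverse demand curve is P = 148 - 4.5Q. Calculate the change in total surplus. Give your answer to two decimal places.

-100.76

Initial equilibrium: Q_0 = 5.4762, P_0 = 146.3571; CS_0 = (1/2)(5.4762)(24.6429) = 67.4745, PS_0 = (1/2)(5.4762)(32.8571) = 89.966.
New equilibrium: 148 - 4.5Q = 113.5 + 6Q gives Q_1 = 3.2857, P_1 = 133.2143; CS_1 = 24.2908, PS_1 = 32.3878.
Change in total surplus = (24.2908 + 32.3878) - (67.4745 + 89.966) = -100.7619.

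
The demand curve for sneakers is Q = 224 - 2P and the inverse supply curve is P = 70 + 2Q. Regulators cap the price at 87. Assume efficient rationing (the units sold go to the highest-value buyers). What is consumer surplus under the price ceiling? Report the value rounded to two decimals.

194.44

Rewriting demand in inverse form: P = 112 - 0.5Q.
Free-market equilibrium: 112 - 0.5Q = 70 + 2Q gives Q* = 16.8, P* = 103.6.
At P = 87, sellers supply (87 - 70)/2 = 8.5 while buyers want more, so the quantity traded is 8.5 at price 87.
The demand price at Q = 8.5 is 107.75. CS is the trapezoid between demand and 87 over [0, 8.5]: (1/2)[(112 - 87) + (107.75 - 87)](8.5) = 194.4375.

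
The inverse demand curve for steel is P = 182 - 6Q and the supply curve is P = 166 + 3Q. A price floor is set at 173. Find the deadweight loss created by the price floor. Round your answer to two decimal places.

Without the control, 182 - 6Q = 166 + 3Q so Q* = 1.7778 and P* = 171.3333.
At P = 173, buyers demand (182 - 173)/6 = 1.5 while sellers would supply more, so the quantity traded is 1.5 at price 173.
At Q = 1.5 the demand price is 173 and the supply price is 170.5. Deadweight loss is the triangle between the curves from 1.5 to 1.7778: (1/2)(173 - 170.5)(1.7778 - 1.5) = 0.3472.

0.35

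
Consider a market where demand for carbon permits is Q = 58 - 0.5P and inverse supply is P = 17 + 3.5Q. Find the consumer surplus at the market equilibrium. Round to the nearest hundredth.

324.00

Rewriting demand in inverse form: P = 116 - 2Q.
Equilibrium: 116 - 2Q = 17 + 3.5Q, so Q* = 18 and P* = 80.
Consumer surplus is the triangle under demand above P*: (1/2)(18)(116 - 80) = (1/2)(18)(36) = 324.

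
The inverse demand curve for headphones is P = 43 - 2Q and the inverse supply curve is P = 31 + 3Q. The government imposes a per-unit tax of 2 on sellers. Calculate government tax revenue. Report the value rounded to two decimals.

4.00

Without the tax, 43 - 2Q = 31 + 3Q so Q* = 2.4 and P* = 38.2.
With the tax, sellers need 2 more per unit: 43 - 2Q = 31 + 3Q + 2, so Q_t = 2. Buyers pay P_b = 39; sellers receive P_s = P_b - 2 = 37.
Tax revenue = t x Q_t = 2 x 2 = 4.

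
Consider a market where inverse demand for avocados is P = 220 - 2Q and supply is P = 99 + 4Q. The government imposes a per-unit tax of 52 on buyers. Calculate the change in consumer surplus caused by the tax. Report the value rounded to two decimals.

-274.44

Pre-tax equilibrium: 220 - 2Q = 99 + 4Q gives Q* = 20.1667, P* = 179.6667.
With the tax, buyers' net willingness to pay falls by 52: (220 - 52) - 2Q = 99 + 4Q, so Q_t = 11.5. Buyers pay P_b = 197; sellers receive P_s = P_b - 52 = 145.
Consumers lose the trapezoid between P* and P_b out to Q_t plus the triangle from Q_t to Q*: change in CS = 132.25 - 406.6944 = -274.4444.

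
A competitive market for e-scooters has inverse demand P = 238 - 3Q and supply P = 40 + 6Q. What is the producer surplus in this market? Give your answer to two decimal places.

Setting demand equal to supply, 198 = 9Q, so Q* = 22 and P* = 172.
PS is the area between P* and the supply curve from 0 to Q*: (1/2)(22)(132) = 1452.

1452.00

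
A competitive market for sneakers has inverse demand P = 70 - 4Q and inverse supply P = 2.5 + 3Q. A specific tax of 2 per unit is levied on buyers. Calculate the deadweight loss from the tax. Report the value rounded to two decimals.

Pre-tax equilibrium: 70 - 4Q = 2.5 + 3Q gives Q* = 9.6429, P* = 31.4286.
A tax on buyers shifts demand down by 2: (70 - 2) - 4Q = 2.5 + 3Q, so Q_t = 9.3571. Buyers pay P_b = 32.5714; sellers receive P_s = P_b - 2 = 30.5714.
The welfare triangle lost has base Q* - Q_t = 0.2857 and height t = 2, so DWL = (1/2)(0.2857)(2) = 0.2857.

0.29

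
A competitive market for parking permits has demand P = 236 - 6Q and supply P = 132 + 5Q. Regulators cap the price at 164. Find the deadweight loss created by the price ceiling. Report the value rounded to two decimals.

51.32

Free-market equilibrium: 236 - 6Q = 132 + 5Q gives Q* = 9.4545, P* = 179.2727.
At P = 164, sellers supply (164 - 132)/5 = 6.4 while buyers want more, so the quantity traded is 6.4 at price 164.
The lost-trades triangle has base Q* - 6.4 = 3.0545 and height equal to the gap between the curves at Q = 6.4, which is 197.6 - 164 = 33.6. DWL = (1/2)(3.0545)(33.6) = 51.3164.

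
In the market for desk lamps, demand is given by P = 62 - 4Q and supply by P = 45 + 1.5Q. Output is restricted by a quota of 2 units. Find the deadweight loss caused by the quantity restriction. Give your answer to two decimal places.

3.27

Unrestricted equilibrium: Q* = (62 - 45)/(4 + 1.5) = 3.0909.
At Q = 2 the demand price is 62 - 4(2) = 54 and the supply price is 45 + 1.5(2) = 48.
DWL = (1/2)(gap between curves at 2) x (Q* - 2) = (1/2)(6)(1.0909) = 3.2727.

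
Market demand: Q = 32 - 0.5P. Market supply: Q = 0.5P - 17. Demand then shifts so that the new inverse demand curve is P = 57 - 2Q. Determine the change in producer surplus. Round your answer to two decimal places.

-23.19

Rewriting demand in inverse form: P = 64 - 2Q.
Rewriting supply in inverse form: P = 34 + 2Q.
Initial equilibrium: Q_0 = 7.5, P_0 = 49; CS_0 = (1/2)(7.5)(15) = 56.25, PS_0 = (1/2)(7.5)(15) = 56.25.
New equilibrium: 57 - 2Q = 34 + 2Q gives Q_1 = 5.75, P_1 = 45.5; CS_1 = 33.0625, PS_1 = 33.0625.
Change in producer surplus = 33.0625 - 56.25 = -23.1875.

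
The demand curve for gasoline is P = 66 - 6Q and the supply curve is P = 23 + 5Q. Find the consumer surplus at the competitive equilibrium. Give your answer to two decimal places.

Setting demand equal to supply, 43 = 11Q, so Q* = 3.9091 and P* = 42.5455.
Consumer surplus is the triangle under demand above P*: (1/2)(3.9091)(66 - 42.5455) = (1/2)(3.9091)(23.4545) = 45.843.

45.84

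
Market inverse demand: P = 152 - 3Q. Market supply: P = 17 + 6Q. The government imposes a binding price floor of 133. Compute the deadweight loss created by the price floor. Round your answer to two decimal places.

338.00

Without the control, 152 - 3Q = 17 + 6Q so Q* = 15 and P* = 107.
At the floor price 133, quantity demanded is (152 - 133)/3 = 6.3333; demand is the short side, so Q = 6.3333 trades at P = 133.
The lost-trades triangle has base Q* - 6.3333 = 8.6667 and height equal to the gap between the curves at Q = 6.3333, which is 133 - 55 = 78. DWL = (1/2)(8.6667)(78) = 338.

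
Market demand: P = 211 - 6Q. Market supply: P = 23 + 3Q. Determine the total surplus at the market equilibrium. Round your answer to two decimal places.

Equilibrium: 211 - 6Q = 23 + 3Q, so Q* = 20.8889 and P* = 85.6667.
CS = (1/2)(20.8889)(125.3333) = 1309.037 and PS = (1/2)(20.8889)(62.6667) = 654.5185, so total surplus = 1963.5556.

1963.56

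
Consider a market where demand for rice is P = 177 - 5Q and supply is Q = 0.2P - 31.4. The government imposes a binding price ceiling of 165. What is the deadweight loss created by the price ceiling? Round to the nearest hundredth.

Rewriting supply in inverse form: P = 157 + 5Q.
Without the control, 177 - 5Q = 157 + 5Q so Q* = 2 and P* = 167.
At P = 165, sellers supply (165 - 157)/5 = 1.6 while buyers want more, so the quantity traded is 1.6 at price 165.
The lost-trades triangle has base Q* - 1.6 = 0.4 and height equal to the gap between the curves at Q = 1.6, which is 169 - 165 = 4. DWL = (1/2)(0.4)(4) = 0.8.

0.80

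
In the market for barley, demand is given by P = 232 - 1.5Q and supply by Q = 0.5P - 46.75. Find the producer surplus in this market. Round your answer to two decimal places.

1565.90

Rewriting supply in inverse form: P = 93.5 + 2Q.
Set 232 - 1.5Q = 93.5 + 2Q, which gives 138.5 = 3.5Q, so Q* = 39.5714 and P* = 232 - 1.5(39.5714) = 172.6429.
Producer surplus is the triangle above supply below P*: (1/2)(39.5714)(172.6429 - 93.5) = (1/2)(39.5714)(79.1429) = 1565.898.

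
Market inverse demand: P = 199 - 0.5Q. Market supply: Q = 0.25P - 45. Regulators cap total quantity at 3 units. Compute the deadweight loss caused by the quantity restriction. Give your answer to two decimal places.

3.36

Rewriting supply in inverse form: P = 180 + 4Q.
Unrestricted equilibrium: Q* = (199 - 180)/(0.5 + 4) = 4.2222.
At Q = 3 the demand price is 199 - 0.5(3) = 197.5 and the supply price is 180 + 4(3) = 192.
DWL = (1/2)(gap between curves at 3) x (Q* - 3) = (1/2)(5.5)(1.2222) = 3.3611.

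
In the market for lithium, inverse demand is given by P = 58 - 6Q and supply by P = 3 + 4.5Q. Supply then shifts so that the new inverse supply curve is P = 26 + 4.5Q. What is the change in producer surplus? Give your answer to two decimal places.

-40.84

Initial equilibrium: Q_0 = 5.2381, P_0 = 26.5714; CS_0 = (1/2)(5.2381)(31.4286) = 82.3129, PS_0 = (1/2)(5.2381)(23.5714) = 61.7347.
New equilibrium: 58 - 6Q = 26 + 4.5Q gives Q_1 = 3.0476, P_1 = 39.7143; CS_1 = 27.8639, PS_1 = 20.898.
Change in producer surplus = 20.898 - 61.7347 = -40.8367.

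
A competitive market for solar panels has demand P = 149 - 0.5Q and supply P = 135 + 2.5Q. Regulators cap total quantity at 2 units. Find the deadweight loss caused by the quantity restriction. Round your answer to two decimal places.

10.67

Without the quota, 149 - 0.5Q = 135 + 2.5Q gives Q* = 4.6667.
At Q = 2 the demand price is 149 - 0.5(2) = 148 and the supply price is 135 + 2.5(2) = 140.
DWL = (1/2)(gap between curves at 2) x (Q* - 2) = (1/2)(8)(2.6667) = 10.6667.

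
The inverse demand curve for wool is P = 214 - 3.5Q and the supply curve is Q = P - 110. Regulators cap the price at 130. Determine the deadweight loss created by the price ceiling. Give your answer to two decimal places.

21.78

Rewriting supply in inverse form: P = 110 + Q.
Free-market equilibrium: 214 - 3.5Q = 110 + Q gives Q* = 23.1111, P* = 133.1111.
At the ceiling price 130, quantity supplied is (130 - 110)/1 = 20; supply is the short side, so Q = 20 trades at P = 130.
At Q = 20 the demand price is 144 and the supply price is 130. Deadweight loss is the triangle between the curves from 20 to 23.1111: (1/2)(144 - 130)(23.1111 - 20) = 21.7778.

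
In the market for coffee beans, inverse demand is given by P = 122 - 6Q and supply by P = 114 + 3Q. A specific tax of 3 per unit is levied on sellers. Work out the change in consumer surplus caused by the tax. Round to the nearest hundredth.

Pre-tax equilibrium: 122 - 6Q = 114 + 3Q gives Q* = 0.8889, P* = 116.6667.
With the tax, sellers need 3 more per unit: 122 - 6Q = 114 + 3Q + 3, so Q_t = 0.5556. Buyers pay P_b = 118.6667; sellers receive P_s = P_b - 3 = 115.6667.
CS falls from (1/2)(0.8889)(5.3333) = 2.3704 to (1/2)(0.5556)(3.3333) = 0.9259, a change of -1.4444.

-1.44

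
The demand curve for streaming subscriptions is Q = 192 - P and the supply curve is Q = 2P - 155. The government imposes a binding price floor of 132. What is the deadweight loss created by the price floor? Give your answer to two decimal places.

200.08

Rewriting demand in inverse form: P = 192 - Q.
Rewriting supply in inverse form: P = 77.5 + 0.5Q.
Free-market equilibrium: 192 - Q = 77.5 + 0.5Q gives Q* = 76.3333, P* = 115.6667.
At P = 132, buyers demand (192 - 132)/1 = 60 while sellers would supply more, so the quantity traded is 60 at price 132.
The lost-trades triangle has base Q* - 60 = 16.3333 and height equal to the gap between the curves at Q = 60, which is 132 - 107.5 = 24.5. DWL = (1/2)(16.3333)(24.5) = 200.0833.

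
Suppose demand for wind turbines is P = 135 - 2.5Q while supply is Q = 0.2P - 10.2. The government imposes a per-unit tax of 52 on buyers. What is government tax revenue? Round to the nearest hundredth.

Rewriting supply in inverse form: P = 51 + 5Q.
Without the tax, 135 - 2.5Q = 51 + 5Q so Q* = 11.2 and P* = 107.
With the tax, buyers' net willingness to pay falls by 52: (135 - 52) - 2.5Q = 51 + 5Q, so Q_t = 4.2667. Buyers pay P_b = 124.3333; sellers receive P_s = P_b - 52 = 72.3333.
Revenue is the tax times quantity traded: 52 x 4.2667 = 221.8667.

221.87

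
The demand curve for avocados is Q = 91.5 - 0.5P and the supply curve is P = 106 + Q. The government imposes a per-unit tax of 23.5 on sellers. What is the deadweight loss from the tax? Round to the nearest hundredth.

92.04

Rewriting demand in inverse form: P = 183 - 2Q.
Pre-tax equilibrium: 183 - 2Q = 106 + Q gives Q* = 25.6667, P* = 131.6667.
With the tax, sellers need 23.5 more per unit: 183 - 2Q = 106 + Q + 23.5, so Q_t = 17.8333. Buyers pay P_b = 147.3333; sellers receive P_s = P_b - 23.5 = 123.8333.
Deadweight loss is the triangle between the curves from Q_t to Q*: (1/2)(25.6667 - 17.8333)(23.5) = 92.0417.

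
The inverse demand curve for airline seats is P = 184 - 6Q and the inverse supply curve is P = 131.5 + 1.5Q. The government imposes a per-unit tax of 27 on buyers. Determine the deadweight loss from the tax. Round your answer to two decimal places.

48.60

Pre-tax equilibrium: 184 - 6Q = 131.5 + 1.5Q gives Q* = 7, P* = 142.
With the tax, buyers' net willingness to pay falls by 27: (184 - 27) - 6Q = 131.5 + 1.5Q, so Q_t = 3.4. Buyers pay P_b = 163.6; sellers receive P_s = P_b - 27 = 136.6.
Deadweight loss is the triangle between the curves from Q_t to Q*: (1/2)(7 - 3.4)(27) = 48.6.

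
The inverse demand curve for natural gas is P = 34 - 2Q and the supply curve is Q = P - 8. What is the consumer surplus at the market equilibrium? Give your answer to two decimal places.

Rewriting supply in inverse form: P = 8 + Q.
Equilibrium: 34 - 2Q = 8 + Q, so Q* = 8.6667 and P* = 16.6667.
CS is the area between the demand curve and P* from 0 to Q*: (1/2)(8.6667)(17.3333) = 75.1111.

75.11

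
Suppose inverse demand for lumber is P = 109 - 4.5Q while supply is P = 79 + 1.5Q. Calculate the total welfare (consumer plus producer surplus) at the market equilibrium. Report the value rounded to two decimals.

75.00

Set 109 - 4.5Q = 79 + 1.5Q, which gives 30 = 6Q, so Q* = 5 and P* = 109 - 4.5(5) = 86.5.
CS = (1/2)(5)(22.5) = 56.25 and PS = (1/2)(5)(7.5) = 18.75, so total surplus = 75.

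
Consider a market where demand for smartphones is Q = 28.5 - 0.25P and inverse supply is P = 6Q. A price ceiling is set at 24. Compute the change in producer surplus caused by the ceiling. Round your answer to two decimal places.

-341.88

Rewriting demand in inverse form: P = 114 - 4Q.
Free-market equilibrium: 114 - 4Q = 6Q gives Q* = 11.4, P* = 68.4.
At the ceiling price 24, quantity supplied is (24 - 0)/6 = 4; supply is the short side, so Q = 4 trades at P = 24.
PS goes from (1/2)(11.4)(68.4) = 389.88 to 48 (computed as (24 - 0)(4) - (1/2)(6)(4)^2), a change of -341.88.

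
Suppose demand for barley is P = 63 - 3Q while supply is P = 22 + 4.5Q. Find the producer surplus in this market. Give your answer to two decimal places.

67.24

Equilibrium: 63 - 3Q = 22 + 4.5Q, so Q* = 5.4667 and P* = 46.6.
The supply curve's price intercept is 22, so PS = (1/2)(Q*)(P* - 22) = (1/2)(5.4667)(24.6) = 67.24.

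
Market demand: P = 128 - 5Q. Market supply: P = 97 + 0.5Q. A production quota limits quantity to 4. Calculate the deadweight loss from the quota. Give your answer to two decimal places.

Without the quota, 128 - 5Q = 97 + 0.5Q gives Q* = 5.6364.
At Q = 4 the demand price is 128 - 5(4) = 108 and the supply price is 97 + 0.5(4) = 99.
DWL = (1/2)(gap between curves at 4) x (Q* - 4) = (1/2)(9)(1.6364) = 7.3636.

7.36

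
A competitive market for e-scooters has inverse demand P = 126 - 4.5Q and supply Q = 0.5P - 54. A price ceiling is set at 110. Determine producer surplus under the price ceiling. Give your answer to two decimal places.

Rewriting supply in inverse form: P = 108 + 2Q.
Without the control, 126 - 4.5Q = 108 + 2Q so Q* = 2.7692 and P* = 113.5385.
At P = 110, sellers supply (110 - 108)/2 = 1 while buyers want more, so the quantity traded is 1 at price 110.
PS is the triangle above supply below 110: (1/2)(1)(110 - 108) = 1.

1.00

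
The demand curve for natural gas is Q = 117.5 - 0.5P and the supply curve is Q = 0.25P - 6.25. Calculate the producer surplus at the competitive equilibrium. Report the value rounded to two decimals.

2450.00

Rewriting demand in inverse form: P = 235 - 2Q.
Rewriting supply in inverse form: P = 25 + 4Q.
Equilibrium: 235 - 2Q = 25 + 4Q, so Q* = 35 and P* = 165.
PS is the area between P* and the supply curve from 0 to Q*: (1/2)(35)(140) = 2450.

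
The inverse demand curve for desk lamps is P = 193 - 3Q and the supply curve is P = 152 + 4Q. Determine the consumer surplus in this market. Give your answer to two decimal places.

Equilibrium: 193 - 3Q = 152 + 4Q, so Q* = 5.8571 and P* = 175.4286.
CS is the area between the demand curve and P* from 0 to Q*: (1/2)(5.8571)(17.5714) = 51.4592.

51.46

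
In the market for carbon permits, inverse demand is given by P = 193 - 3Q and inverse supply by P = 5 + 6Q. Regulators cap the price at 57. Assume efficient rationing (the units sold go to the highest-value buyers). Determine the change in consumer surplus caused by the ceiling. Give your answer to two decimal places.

Without the control, 193 - 3Q = 5 + 6Q so Q* = 20.8889 and P* = 130.3333.
At P = 57, sellers supply (57 - 5)/6 = 8.6667 while buyers want more, so the quantity traded is 8.6667 at price 57.
CS goes from (1/2)(20.8889)(62.6667) = 654.5185 to 1066 (computed as (193 - 57)(8.6667) - (1/2)(3)(8.6667)^2), a change of 411.4815.

411.48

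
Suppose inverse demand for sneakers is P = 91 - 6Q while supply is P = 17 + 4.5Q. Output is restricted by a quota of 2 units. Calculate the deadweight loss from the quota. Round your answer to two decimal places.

133.76

Without the quota, 91 - 6Q = 17 + 4.5Q gives Q* = 7.0476.
At Q = 2 the demand price is 91 - 6(2) = 79 and the supply price is 17 + 4.5(2) = 26.
DWL = (1/2)(gap between curves at 2) x (Q* - 2) = (1/2)(53)(5.0476) = 133.7619.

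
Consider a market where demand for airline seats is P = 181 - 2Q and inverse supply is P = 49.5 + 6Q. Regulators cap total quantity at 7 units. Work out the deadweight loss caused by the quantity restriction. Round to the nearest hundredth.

Unrestricted equilibrium: Q* = (181 - 49.5)/(2 + 6) = 16.4375.
At Q = 7 the demand price is 181 - 2(7) = 167 and the supply price is 49.5 + 6(7) = 91.5.
Deadweight loss is the triangle between the curves from 7 to 16.4375: (1/2)(167 - 91.5)(16.4375 - 7) = 356.2656.

356.27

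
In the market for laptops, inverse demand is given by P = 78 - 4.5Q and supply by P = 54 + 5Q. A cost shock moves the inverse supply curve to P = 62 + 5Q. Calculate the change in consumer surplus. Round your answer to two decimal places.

Initial equilibrium: Q_0 = 2.5263, P_0 = 66.6316; CS_0 = (1/2)(2.5263)(11.3684) = 14.3601, PS_0 = (1/2)(2.5263)(12.6316) = 15.9557.
New equilibrium: 78 - 4.5Q = 62 + 5Q gives Q_1 = 1.6842, P_1 = 70.4211; CS_1 = 6.3823, PS_1 = 7.0914.
Change in consumer surplus = 6.3823 - 14.3601 = -7.9778.

-7.98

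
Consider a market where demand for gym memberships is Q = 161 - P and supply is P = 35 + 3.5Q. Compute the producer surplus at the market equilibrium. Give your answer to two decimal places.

1372.00

Rewriting demand in inverse form: P = 161 - Q.
Set 161 - Q = 35 + 3.5Q, which gives 126 = 4.5Q, so Q* = 28 and P* = 161 - (28) = 133.
Producer surplus is the triangle above supply below P*: (1/2)(28)(133 - 35) = (1/2)(28)(98) = 1372.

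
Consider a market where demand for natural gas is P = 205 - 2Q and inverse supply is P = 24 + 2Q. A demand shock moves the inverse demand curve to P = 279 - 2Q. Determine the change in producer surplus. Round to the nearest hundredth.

2016.50

Initial equilibrium: Q_0 = 45.25, P_0 = 114.5; CS_0 = (1/2)(45.25)(90.5) = 2047.5625, PS_0 = (1/2)(45.25)(90.5) = 2047.5625.
New equilibrium: 279 - 2Q = 24 + 2Q gives Q_1 = 63.75, P_1 = 151.5; CS_1 = 4064.0625, PS_1 = 4064.0625.
Change in producer surplus = 4064.0625 - 2047.5625 = 2016.5.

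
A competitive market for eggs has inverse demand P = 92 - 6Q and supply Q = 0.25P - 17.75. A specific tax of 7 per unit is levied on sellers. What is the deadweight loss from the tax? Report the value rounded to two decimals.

Rewriting supply in inverse form: P = 71 + 4Q.
Without the tax, 92 - 6Q = 71 + 4Q so Q* = 2.1 and P* = 79.4.
A tax on sellers shifts supply up by 7: 92 - 6Q = 71 + 4Q + 7, so Q_t = 1.4. Buyers pay P_b = 83.6; sellers receive P_s = P_b - 7 = 76.6.
Deadweight loss is the triangle between the curves from Q_t to Q*: (1/2)(2.1 - 1.4)(7) = 2.45.

2.45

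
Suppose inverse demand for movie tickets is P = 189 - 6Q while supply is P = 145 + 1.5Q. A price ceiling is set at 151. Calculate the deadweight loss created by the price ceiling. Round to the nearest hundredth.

Free-market equilibrium: 189 - 6Q = 145 + 1.5Q gives Q* = 5.8667, P* = 153.8.
At P = 151, sellers supply (151 - 145)/1.5 = 4 while buyers want more, so the quantity traded is 4 at price 151.
The lost-trades triangle has base Q* - 4 = 1.8667 and height equal to the gap between the curves at Q = 4, which is 165 - 151 = 14. DWL = (1/2)(1.8667)(14) = 13.0667.

13.07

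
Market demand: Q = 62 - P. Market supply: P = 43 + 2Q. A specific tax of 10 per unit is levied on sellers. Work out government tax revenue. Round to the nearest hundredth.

30.00

Rewriting demand in inverse form: P = 62 - Q.
Pre-tax equilibrium: 62 - Q = 43 + 2Q gives Q* = 6.3333, P* = 55.6667.
A tax on sellers shifts supply up by 10: 62 - Q = 43 + 2Q + 10, so Q_t = 3. Buyers pay P_b = 59; sellers receive P_s = P_b - 10 = 49.
Tax revenue = t x Q_t = 10 x 3 = 30.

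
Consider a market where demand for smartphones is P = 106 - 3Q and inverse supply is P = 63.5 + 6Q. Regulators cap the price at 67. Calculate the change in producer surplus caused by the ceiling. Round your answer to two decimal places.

-65.88

Without the control, 106 - 3Q = 63.5 + 6Q so Q* = 4.7222 and P* = 91.8333.
At P = 67, sellers supply (67 - 63.5)/6 = 0.5833 while buyers want more, so the quantity traded is 0.5833 at price 67.
PS goes from (1/2)(4.7222)(28.3333) = 66.8981 to 1.0208 (computed as (67 - 63.5)(0.5833) - (1/2)(6)(0.5833)^2), a change of -65.8773.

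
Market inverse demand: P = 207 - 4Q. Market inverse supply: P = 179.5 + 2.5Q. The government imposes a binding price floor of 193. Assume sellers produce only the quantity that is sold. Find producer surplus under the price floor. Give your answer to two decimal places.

Free-market equilibrium: 207 - 4Q = 179.5 + 2.5Q gives Q* = 4.2308, P* = 190.0769.
At P = 193, buyers demand (207 - 193)/4 = 3.5 while sellers would supply more, so the quantity traded is 3.5 at price 193.
The supply price at Q = 3.5 is 188.25. PS is the trapezoid between 193 and supply over [0, 3.5]: (1/2)[(193 - 179.5) + (193 - 188.25)](3.5) = 31.9375.

31.94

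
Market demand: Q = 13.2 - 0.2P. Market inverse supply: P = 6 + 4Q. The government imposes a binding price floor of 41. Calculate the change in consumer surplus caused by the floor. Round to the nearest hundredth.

-48.61

Rewriting demand in inverse form: P = 66 - 5Q.
Free-market equilibrium: 66 - 5Q = 6 + 4Q gives Q* = 6.6667, P* = 32.6667.
At the floor price 41, quantity demanded is (66 - 41)/5 = 5; demand is the short side, so Q = 5 trades at P = 41.
CS goes from (1/2)(6.6667)(33.3333) = 111.1111 to 62.5 (computed as (66 - 41)(5) - (1/2)(5)(5)^2), a change of -48.6111.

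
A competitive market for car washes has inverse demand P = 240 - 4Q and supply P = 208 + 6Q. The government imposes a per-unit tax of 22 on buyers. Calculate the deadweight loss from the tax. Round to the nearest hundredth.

24.20

Pre-tax equilibrium: 240 - 4Q = 208 + 6Q gives Q* = 3.2, P* = 227.2.
A tax on buyers shifts demand down by 22: (240 - 22) - 4Q = 208 + 6Q, so Q_t = 1. Buyers pay P_b = 236; sellers receive P_s = P_b - 22 = 214.
Deadweight loss is the triangle between the curves from Q_t to Q*: (1/2)(3.2 - 1)(22) = 24.2.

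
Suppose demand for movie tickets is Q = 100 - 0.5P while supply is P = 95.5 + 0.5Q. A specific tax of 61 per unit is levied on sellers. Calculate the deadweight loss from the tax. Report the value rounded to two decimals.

744.20

Rewriting demand in inverse form: P = 200 - 2Q.
Without the tax, 200 - 2Q = 95.5 + 0.5Q so Q* = 41.8 and P* = 116.4.
A tax on sellers shifts supply up by 61: 200 - 2Q = 95.5 + 0.5Q + 61, so Q_t = 17.4. Buyers pay P_b = 165.2; sellers receive P_s = P_b - 61 = 104.2.
Deadweight loss is the triangle between the curves from Q_t to Q*: (1/2)(41.8 - 17.4)(61) = 744.2.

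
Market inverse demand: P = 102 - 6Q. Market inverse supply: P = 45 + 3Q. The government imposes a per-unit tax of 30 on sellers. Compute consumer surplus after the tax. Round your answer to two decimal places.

27.00

Pre-tax equilibrium: 102 - 6Q = 45 + 3Q gives Q* = 6.3333, P* = 64.
With the tax, sellers need 30 more per unit: 102 - 6Q = 45 + 3Q + 30, so Q_t = 3. Buyers pay P_b = 84; sellers receive P_s = P_b - 30 = 54.
Consumer surplus is the triangle under demand above P_b: (1/2)(3)(102 - 84) = 27.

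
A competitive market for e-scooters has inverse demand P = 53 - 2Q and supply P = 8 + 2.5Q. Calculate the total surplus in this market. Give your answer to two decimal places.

Equilibrium: 53 - 2Q = 8 + 2.5Q, so Q* = 10 and P* = 33.
CS = (1/2)(10)(20) = 100 and PS = (1/2)(10)(25) = 125, so total surplus = 225.

225.00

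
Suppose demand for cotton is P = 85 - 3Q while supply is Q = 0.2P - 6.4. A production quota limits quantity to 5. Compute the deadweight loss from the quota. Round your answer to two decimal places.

10.56

Rewriting supply in inverse form: P = 32 + 5Q.
Without the quota, 85 - 3Q = 32 + 5Q gives Q* = 6.625.
At Q = 5 the demand price is 85 - 3(5) = 70 and the supply price is 32 + 5(5) = 57.
DWL = (1/2)(gap between curves at 5) x (Q* - 5) = (1/2)(13)(1.625) = 10.5625.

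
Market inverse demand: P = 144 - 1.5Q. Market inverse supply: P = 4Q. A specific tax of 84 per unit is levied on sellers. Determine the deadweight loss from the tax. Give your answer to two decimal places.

641.45

Without the tax, 144 - 1.5Q = 4Q so Q* = 26.1818 and P* = 104.7273.
A tax on sellers shifts supply up by 84: 144 - 1.5Q = 4Q + 84, so Q_t = 10.9091. Buyers pay P_b = 127.6364; sellers receive P_s = P_b - 84 = 43.6364.
The welfare triangle lost has base Q* - Q_t = 15.2727 and height t = 84, so DWL = (1/2)(15.2727)(84) = 641.4545.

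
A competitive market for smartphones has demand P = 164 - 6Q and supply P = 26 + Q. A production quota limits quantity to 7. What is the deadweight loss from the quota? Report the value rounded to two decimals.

Unrestricted equilibrium: Q* = (164 - 26)/(6 + 1) = 19.7143.
At Q = 7 the demand price is 164 - 6(7) = 122 and the supply price is 26 + (7) = 33.
DWL = (1/2)(gap between curves at 7) x (Q* - 7) = (1/2)(89)(12.7143) = 565.7857.

565.79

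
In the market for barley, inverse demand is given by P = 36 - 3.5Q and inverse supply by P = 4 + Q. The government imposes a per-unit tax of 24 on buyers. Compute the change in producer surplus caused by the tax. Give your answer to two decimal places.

Without the tax, 36 - 3.5Q = 4 + Q so Q* = 7.1111 and P* = 11.1111.
With the tax, buyers' net willingness to pay falls by 24: (36 - 24) - 3.5Q = 4 + Q, so Q_t = 1.7778. Buyers pay P_b = 29.7778; sellers receive P_s = P_b - 24 = 5.7778.
PS falls from (1/2)(7.1111)(7.1111) = 25.284 to (1/2)(1.7778)(1.7778) = 1.5802, a change of -23.7037.

-23.70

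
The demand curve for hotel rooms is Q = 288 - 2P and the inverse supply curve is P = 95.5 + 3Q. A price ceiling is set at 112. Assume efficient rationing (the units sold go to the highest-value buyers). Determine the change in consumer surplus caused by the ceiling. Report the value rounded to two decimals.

120.43

Rewriting demand in inverse form: P = 144 - 0.5Q.
Without the control, 144 - 0.5Q = 95.5 + 3Q so Q* = 13.8571 and P* = 137.0714.
At the ceiling price 112, quantity supplied is (112 - 95.5)/3 = 5.5; supply is the short side, so Q = 5.5 trades at P = 112.
CS goes from (1/2)(13.8571)(6.9286) = 48.0051 to 168.4375 (computed as (144 - 112)(5.5) - (1/2)(0.5)(5.5)^2), a change of 120.4324.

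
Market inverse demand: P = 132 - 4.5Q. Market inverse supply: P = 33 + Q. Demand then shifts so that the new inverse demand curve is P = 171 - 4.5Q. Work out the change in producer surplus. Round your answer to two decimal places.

152.78

Initial equilibrium: Q_0 = 18, P_0 = 51; CS_0 = (1/2)(18)(81) = 729, PS_0 = (1/2)(18)(18) = 162.
New equilibrium: 171 - 4.5Q = 33 + Q gives Q_1 = 25.0909, P_1 = 58.0909; CS_1 = 1416.4959, PS_1 = 314.7769.
Change in producer surplus = 314.7769 - 162 = 152.7769.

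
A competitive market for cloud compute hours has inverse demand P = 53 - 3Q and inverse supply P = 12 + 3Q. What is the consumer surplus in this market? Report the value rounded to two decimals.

Setting demand equal to supply, 41 = 6Q, so Q* = 6.8333 and P* = 32.5.
The demand choke price is 53, so CS = (1/2)(Q*)(53 - P*) = (1/2)(6.8333)(20.5) = 70.0417.

70.04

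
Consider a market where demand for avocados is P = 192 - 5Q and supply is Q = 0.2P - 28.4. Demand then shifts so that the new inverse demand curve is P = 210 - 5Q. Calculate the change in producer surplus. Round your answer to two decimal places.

Rewriting supply in inverse form: P = 142 + 5Q.
Initial equilibrium: Q_0 = 5, P_0 = 167; CS_0 = (1/2)(5)(25) = 62.5, PS_0 = (1/2)(5)(25) = 62.5.
New equilibrium: 210 - 5Q = 142 + 5Q gives Q_1 = 6.8, P_1 = 176; CS_1 = 115.6, PS_1 = 115.6.
Change in producer surplus = 115.6 - 62.5 = 53.1.

53.10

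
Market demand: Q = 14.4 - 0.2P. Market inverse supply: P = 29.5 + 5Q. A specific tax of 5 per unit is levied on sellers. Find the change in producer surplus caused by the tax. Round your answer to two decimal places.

-10.00

Rewriting demand in inverse form: P = 72 - 5Q.
Pre-tax equilibrium: 72 - 5Q = 29.5 + 5Q gives Q* = 4.25, P* = 50.75.
A tax on sellers shifts supply up by 5: 72 - 5Q = 29.5 + 5Q + 5, so Q_t = 3.75. Buyers pay P_b = 53.25; sellers receive P_s = P_b - 5 = 48.25.
PS falls from (1/2)(4.25)(21.25) = 45.1562 to (1/2)(3.75)(18.75) = 35.1562, a change of -10.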